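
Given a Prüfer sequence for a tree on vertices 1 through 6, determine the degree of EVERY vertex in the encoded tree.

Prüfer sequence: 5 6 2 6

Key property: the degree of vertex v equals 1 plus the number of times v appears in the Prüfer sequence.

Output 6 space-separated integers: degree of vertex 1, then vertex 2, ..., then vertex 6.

Answer: 1 2 1 1 2 3

Derivation:
p_1 = 5: count[5] becomes 1
p_2 = 6: count[6] becomes 1
p_3 = 2: count[2] becomes 1
p_4 = 6: count[6] becomes 2
Degrees (1 + count): deg[1]=1+0=1, deg[2]=1+1=2, deg[3]=1+0=1, deg[4]=1+0=1, deg[5]=1+1=2, deg[6]=1+2=3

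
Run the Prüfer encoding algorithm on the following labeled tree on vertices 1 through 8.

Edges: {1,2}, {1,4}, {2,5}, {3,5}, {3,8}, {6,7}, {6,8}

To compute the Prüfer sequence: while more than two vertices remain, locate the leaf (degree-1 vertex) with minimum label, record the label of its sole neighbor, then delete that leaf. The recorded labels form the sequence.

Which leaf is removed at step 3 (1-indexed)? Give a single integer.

Answer: 2

Derivation:
Step 1: current leaves = {4,7}. Remove leaf 4 (neighbor: 1).
Step 2: current leaves = {1,7}. Remove leaf 1 (neighbor: 2).
Step 3: current leaves = {2,7}. Remove leaf 2 (neighbor: 5).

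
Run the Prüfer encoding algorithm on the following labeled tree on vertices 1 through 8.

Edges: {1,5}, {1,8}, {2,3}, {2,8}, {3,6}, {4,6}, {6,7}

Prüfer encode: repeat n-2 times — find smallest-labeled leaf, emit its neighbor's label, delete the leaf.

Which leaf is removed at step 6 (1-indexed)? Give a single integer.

Answer: 3

Derivation:
Step 1: current leaves = {4,5,7}. Remove leaf 4 (neighbor: 6).
Step 2: current leaves = {5,7}. Remove leaf 5 (neighbor: 1).
Step 3: current leaves = {1,7}. Remove leaf 1 (neighbor: 8).
Step 4: current leaves = {7,8}. Remove leaf 7 (neighbor: 6).
Step 5: current leaves = {6,8}. Remove leaf 6 (neighbor: 3).
Step 6: current leaves = {3,8}. Remove leaf 3 (neighbor: 2).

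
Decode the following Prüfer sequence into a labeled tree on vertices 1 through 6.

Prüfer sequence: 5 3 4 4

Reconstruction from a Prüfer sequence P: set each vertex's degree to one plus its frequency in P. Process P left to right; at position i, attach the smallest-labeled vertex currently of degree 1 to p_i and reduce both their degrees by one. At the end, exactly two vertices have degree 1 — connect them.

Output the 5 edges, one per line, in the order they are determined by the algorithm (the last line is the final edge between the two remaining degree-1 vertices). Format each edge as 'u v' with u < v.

Answer: 1 5
2 3
3 4
4 5
4 6

Derivation:
Initial degrees: {1:1, 2:1, 3:2, 4:3, 5:2, 6:1}
Step 1: smallest deg-1 vertex = 1, p_1 = 5. Add edge {1,5}. Now deg[1]=0, deg[5]=1.
Step 2: smallest deg-1 vertex = 2, p_2 = 3. Add edge {2,3}. Now deg[2]=0, deg[3]=1.
Step 3: smallest deg-1 vertex = 3, p_3 = 4. Add edge {3,4}. Now deg[3]=0, deg[4]=2.
Step 4: smallest deg-1 vertex = 5, p_4 = 4. Add edge {4,5}. Now deg[5]=0, deg[4]=1.
Final: two remaining deg-1 vertices are 4, 6. Add edge {4,6}.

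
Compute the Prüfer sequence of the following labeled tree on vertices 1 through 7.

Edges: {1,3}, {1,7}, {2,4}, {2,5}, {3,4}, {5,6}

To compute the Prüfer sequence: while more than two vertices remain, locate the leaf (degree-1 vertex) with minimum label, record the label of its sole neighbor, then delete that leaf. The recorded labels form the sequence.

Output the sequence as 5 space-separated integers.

Step 1: leaves = {6,7}. Remove smallest leaf 6, emit neighbor 5.
Step 2: leaves = {5,7}. Remove smallest leaf 5, emit neighbor 2.
Step 3: leaves = {2,7}. Remove smallest leaf 2, emit neighbor 4.
Step 4: leaves = {4,7}. Remove smallest leaf 4, emit neighbor 3.
Step 5: leaves = {3,7}. Remove smallest leaf 3, emit neighbor 1.
Done: 2 vertices remain (1, 7). Sequence = [5 2 4 3 1]

Answer: 5 2 4 3 1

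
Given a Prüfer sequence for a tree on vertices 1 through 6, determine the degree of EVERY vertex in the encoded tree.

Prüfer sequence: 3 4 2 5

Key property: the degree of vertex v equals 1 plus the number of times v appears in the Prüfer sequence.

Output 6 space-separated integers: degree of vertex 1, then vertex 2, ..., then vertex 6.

Answer: 1 2 2 2 2 1

Derivation:
p_1 = 3: count[3] becomes 1
p_2 = 4: count[4] becomes 1
p_3 = 2: count[2] becomes 1
p_4 = 5: count[5] becomes 1
Degrees (1 + count): deg[1]=1+0=1, deg[2]=1+1=2, deg[3]=1+1=2, deg[4]=1+1=2, deg[5]=1+1=2, deg[6]=1+0=1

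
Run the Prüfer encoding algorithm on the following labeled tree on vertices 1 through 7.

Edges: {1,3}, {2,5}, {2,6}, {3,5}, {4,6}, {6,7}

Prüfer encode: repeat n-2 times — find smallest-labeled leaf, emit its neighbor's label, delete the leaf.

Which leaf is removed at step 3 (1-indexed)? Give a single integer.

Step 1: current leaves = {1,4,7}. Remove leaf 1 (neighbor: 3).
Step 2: current leaves = {3,4,7}. Remove leaf 3 (neighbor: 5).
Step 3: current leaves = {4,5,7}. Remove leaf 4 (neighbor: 6).

Answer: 4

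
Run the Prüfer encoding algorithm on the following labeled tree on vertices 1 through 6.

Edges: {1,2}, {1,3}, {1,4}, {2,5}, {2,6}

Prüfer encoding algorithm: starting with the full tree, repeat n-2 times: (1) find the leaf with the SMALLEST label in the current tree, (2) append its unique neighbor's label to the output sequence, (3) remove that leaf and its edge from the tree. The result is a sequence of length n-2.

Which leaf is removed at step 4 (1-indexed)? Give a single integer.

Answer: 5

Derivation:
Step 1: current leaves = {3,4,5,6}. Remove leaf 3 (neighbor: 1).
Step 2: current leaves = {4,5,6}. Remove leaf 4 (neighbor: 1).
Step 3: current leaves = {1,5,6}. Remove leaf 1 (neighbor: 2).
Step 4: current leaves = {5,6}. Remove leaf 5 (neighbor: 2).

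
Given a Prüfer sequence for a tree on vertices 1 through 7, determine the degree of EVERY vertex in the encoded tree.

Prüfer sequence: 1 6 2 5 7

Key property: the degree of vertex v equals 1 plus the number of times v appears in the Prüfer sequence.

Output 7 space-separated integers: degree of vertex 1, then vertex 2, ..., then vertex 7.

p_1 = 1: count[1] becomes 1
p_2 = 6: count[6] becomes 1
p_3 = 2: count[2] becomes 1
p_4 = 5: count[5] becomes 1
p_5 = 7: count[7] becomes 1
Degrees (1 + count): deg[1]=1+1=2, deg[2]=1+1=2, deg[3]=1+0=1, deg[4]=1+0=1, deg[5]=1+1=2, deg[6]=1+1=2, deg[7]=1+1=2

Answer: 2 2 1 1 2 2 2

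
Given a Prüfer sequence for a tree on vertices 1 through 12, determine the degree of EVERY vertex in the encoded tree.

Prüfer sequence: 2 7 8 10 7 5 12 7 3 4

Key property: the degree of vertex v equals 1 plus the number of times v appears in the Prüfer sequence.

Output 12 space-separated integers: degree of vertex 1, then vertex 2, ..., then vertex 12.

p_1 = 2: count[2] becomes 1
p_2 = 7: count[7] becomes 1
p_3 = 8: count[8] becomes 1
p_4 = 10: count[10] becomes 1
p_5 = 7: count[7] becomes 2
p_6 = 5: count[5] becomes 1
p_7 = 12: count[12] becomes 1
p_8 = 7: count[7] becomes 3
p_9 = 3: count[3] becomes 1
p_10 = 4: count[4] becomes 1
Degrees (1 + count): deg[1]=1+0=1, deg[2]=1+1=2, deg[3]=1+1=2, deg[4]=1+1=2, deg[5]=1+1=2, deg[6]=1+0=1, deg[7]=1+3=4, deg[8]=1+1=2, deg[9]=1+0=1, deg[10]=1+1=2, deg[11]=1+0=1, deg[12]=1+1=2

Answer: 1 2 2 2 2 1 4 2 1 2 1 2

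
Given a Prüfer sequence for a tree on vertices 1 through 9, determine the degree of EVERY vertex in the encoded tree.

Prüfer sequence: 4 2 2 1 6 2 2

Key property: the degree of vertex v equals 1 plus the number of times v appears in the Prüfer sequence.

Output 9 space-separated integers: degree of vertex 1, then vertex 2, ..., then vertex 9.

Answer: 2 5 1 2 1 2 1 1 1

Derivation:
p_1 = 4: count[4] becomes 1
p_2 = 2: count[2] becomes 1
p_3 = 2: count[2] becomes 2
p_4 = 1: count[1] becomes 1
p_5 = 6: count[6] becomes 1
p_6 = 2: count[2] becomes 3
p_7 = 2: count[2] becomes 4
Degrees (1 + count): deg[1]=1+1=2, deg[2]=1+4=5, deg[3]=1+0=1, deg[4]=1+1=2, deg[5]=1+0=1, deg[6]=1+1=2, deg[7]=1+0=1, deg[8]=1+0=1, deg[9]=1+0=1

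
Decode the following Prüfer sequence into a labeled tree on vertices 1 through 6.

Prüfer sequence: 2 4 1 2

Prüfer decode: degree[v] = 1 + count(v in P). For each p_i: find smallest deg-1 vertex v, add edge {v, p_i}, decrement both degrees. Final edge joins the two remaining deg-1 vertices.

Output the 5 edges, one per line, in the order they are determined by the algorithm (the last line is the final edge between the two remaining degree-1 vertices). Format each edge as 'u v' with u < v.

Initial degrees: {1:2, 2:3, 3:1, 4:2, 5:1, 6:1}
Step 1: smallest deg-1 vertex = 3, p_1 = 2. Add edge {2,3}. Now deg[3]=0, deg[2]=2.
Step 2: smallest deg-1 vertex = 5, p_2 = 4. Add edge {4,5}. Now deg[5]=0, deg[4]=1.
Step 3: smallest deg-1 vertex = 4, p_3 = 1. Add edge {1,4}. Now deg[4]=0, deg[1]=1.
Step 4: smallest deg-1 vertex = 1, p_4 = 2. Add edge {1,2}. Now deg[1]=0, deg[2]=1.
Final: two remaining deg-1 vertices are 2, 6. Add edge {2,6}.

Answer: 2 3
4 5
1 4
1 2
2 6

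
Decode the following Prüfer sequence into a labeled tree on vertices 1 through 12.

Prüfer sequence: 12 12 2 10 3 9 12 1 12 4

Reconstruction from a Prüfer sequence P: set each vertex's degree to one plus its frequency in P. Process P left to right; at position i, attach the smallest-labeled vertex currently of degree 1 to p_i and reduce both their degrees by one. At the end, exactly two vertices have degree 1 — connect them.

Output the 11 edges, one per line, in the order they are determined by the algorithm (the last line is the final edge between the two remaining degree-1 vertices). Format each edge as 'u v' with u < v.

Initial degrees: {1:2, 2:2, 3:2, 4:2, 5:1, 6:1, 7:1, 8:1, 9:2, 10:2, 11:1, 12:5}
Step 1: smallest deg-1 vertex = 5, p_1 = 12. Add edge {5,12}. Now deg[5]=0, deg[12]=4.
Step 2: smallest deg-1 vertex = 6, p_2 = 12. Add edge {6,12}. Now deg[6]=0, deg[12]=3.
Step 3: smallest deg-1 vertex = 7, p_3 = 2. Add edge {2,7}. Now deg[7]=0, deg[2]=1.
Step 4: smallest deg-1 vertex = 2, p_4 = 10. Add edge {2,10}. Now deg[2]=0, deg[10]=1.
Step 5: smallest deg-1 vertex = 8, p_5 = 3. Add edge {3,8}. Now deg[8]=0, deg[3]=1.
Step 6: smallest deg-1 vertex = 3, p_6 = 9. Add edge {3,9}. Now deg[3]=0, deg[9]=1.
Step 7: smallest deg-1 vertex = 9, p_7 = 12. Add edge {9,12}. Now deg[9]=0, deg[12]=2.
Step 8: smallest deg-1 vertex = 10, p_8 = 1. Add edge {1,10}. Now deg[10]=0, deg[1]=1.
Step 9: smallest deg-1 vertex = 1, p_9 = 12. Add edge {1,12}. Now deg[1]=0, deg[12]=1.
Step 10: smallest deg-1 vertex = 11, p_10 = 4. Add edge {4,11}. Now deg[11]=0, deg[4]=1.
Final: two remaining deg-1 vertices are 4, 12. Add edge {4,12}.

Answer: 5 12
6 12
2 7
2 10
3 8
3 9
9 12
1 10
1 12
4 11
4 12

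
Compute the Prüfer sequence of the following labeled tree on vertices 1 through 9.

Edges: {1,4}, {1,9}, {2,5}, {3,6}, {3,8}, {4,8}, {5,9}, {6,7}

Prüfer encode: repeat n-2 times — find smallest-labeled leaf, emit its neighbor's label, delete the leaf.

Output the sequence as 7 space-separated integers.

Step 1: leaves = {2,7}. Remove smallest leaf 2, emit neighbor 5.
Step 2: leaves = {5,7}. Remove smallest leaf 5, emit neighbor 9.
Step 3: leaves = {7,9}. Remove smallest leaf 7, emit neighbor 6.
Step 4: leaves = {6,9}. Remove smallest leaf 6, emit neighbor 3.
Step 5: leaves = {3,9}. Remove smallest leaf 3, emit neighbor 8.
Step 6: leaves = {8,9}. Remove smallest leaf 8, emit neighbor 4.
Step 7: leaves = {4,9}. Remove smallest leaf 4, emit neighbor 1.
Done: 2 vertices remain (1, 9). Sequence = [5 9 6 3 8 4 1]

Answer: 5 9 6 3 8 4 1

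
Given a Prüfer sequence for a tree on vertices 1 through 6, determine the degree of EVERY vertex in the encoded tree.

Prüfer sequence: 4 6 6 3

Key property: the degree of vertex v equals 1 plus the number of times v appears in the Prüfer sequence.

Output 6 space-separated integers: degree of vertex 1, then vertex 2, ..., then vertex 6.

p_1 = 4: count[4] becomes 1
p_2 = 6: count[6] becomes 1
p_3 = 6: count[6] becomes 2
p_4 = 3: count[3] becomes 1
Degrees (1 + count): deg[1]=1+0=1, deg[2]=1+0=1, deg[3]=1+1=2, deg[4]=1+1=2, deg[5]=1+0=1, deg[6]=1+2=3

Answer: 1 1 2 2 1 3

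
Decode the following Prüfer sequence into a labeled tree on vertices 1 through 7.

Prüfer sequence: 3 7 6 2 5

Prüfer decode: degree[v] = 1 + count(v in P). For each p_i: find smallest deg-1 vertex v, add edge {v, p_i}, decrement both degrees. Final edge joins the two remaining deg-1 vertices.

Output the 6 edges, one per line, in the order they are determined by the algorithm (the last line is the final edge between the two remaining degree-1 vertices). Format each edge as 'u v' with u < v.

Initial degrees: {1:1, 2:2, 3:2, 4:1, 5:2, 6:2, 7:2}
Step 1: smallest deg-1 vertex = 1, p_1 = 3. Add edge {1,3}. Now deg[1]=0, deg[3]=1.
Step 2: smallest deg-1 vertex = 3, p_2 = 7. Add edge {3,7}. Now deg[3]=0, deg[7]=1.
Step 3: smallest deg-1 vertex = 4, p_3 = 6. Add edge {4,6}. Now deg[4]=0, deg[6]=1.
Step 4: smallest deg-1 vertex = 6, p_4 = 2. Add edge {2,6}. Now deg[6]=0, deg[2]=1.
Step 5: smallest deg-1 vertex = 2, p_5 = 5. Add edge {2,5}. Now deg[2]=0, deg[5]=1.
Final: two remaining deg-1 vertices are 5, 7. Add edge {5,7}.

Answer: 1 3
3 7
4 6
2 6
2 5
5 7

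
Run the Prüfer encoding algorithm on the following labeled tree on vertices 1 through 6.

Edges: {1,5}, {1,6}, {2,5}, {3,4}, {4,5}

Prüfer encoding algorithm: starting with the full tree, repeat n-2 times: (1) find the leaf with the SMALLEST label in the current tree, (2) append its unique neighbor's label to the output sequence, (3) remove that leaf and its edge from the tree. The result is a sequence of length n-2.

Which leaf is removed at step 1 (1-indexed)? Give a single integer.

Answer: 2

Derivation:
Step 1: current leaves = {2,3,6}. Remove leaf 2 (neighbor: 5).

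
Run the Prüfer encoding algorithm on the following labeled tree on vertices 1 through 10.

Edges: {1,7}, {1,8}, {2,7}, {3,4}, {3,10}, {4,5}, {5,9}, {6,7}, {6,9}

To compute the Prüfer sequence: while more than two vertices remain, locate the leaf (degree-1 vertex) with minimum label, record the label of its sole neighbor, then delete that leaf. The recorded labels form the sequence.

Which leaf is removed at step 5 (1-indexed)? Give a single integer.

Step 1: current leaves = {2,8,10}. Remove leaf 2 (neighbor: 7).
Step 2: current leaves = {8,10}. Remove leaf 8 (neighbor: 1).
Step 3: current leaves = {1,10}. Remove leaf 1 (neighbor: 7).
Step 4: current leaves = {7,10}. Remove leaf 7 (neighbor: 6).
Step 5: current leaves = {6,10}. Remove leaf 6 (neighbor: 9).

Answer: 6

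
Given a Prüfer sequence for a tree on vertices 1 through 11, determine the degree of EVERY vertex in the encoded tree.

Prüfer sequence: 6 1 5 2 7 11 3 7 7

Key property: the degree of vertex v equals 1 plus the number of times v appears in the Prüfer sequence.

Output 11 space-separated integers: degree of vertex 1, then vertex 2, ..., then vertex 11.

p_1 = 6: count[6] becomes 1
p_2 = 1: count[1] becomes 1
p_3 = 5: count[5] becomes 1
p_4 = 2: count[2] becomes 1
p_5 = 7: count[7] becomes 1
p_6 = 11: count[11] becomes 1
p_7 = 3: count[3] becomes 1
p_8 = 7: count[7] becomes 2
p_9 = 7: count[7] becomes 3
Degrees (1 + count): deg[1]=1+1=2, deg[2]=1+1=2, deg[3]=1+1=2, deg[4]=1+0=1, deg[5]=1+1=2, deg[6]=1+1=2, deg[7]=1+3=4, deg[8]=1+0=1, deg[9]=1+0=1, deg[10]=1+0=1, deg[11]=1+1=2

Answer: 2 2 2 1 2 2 4 1 1 1 2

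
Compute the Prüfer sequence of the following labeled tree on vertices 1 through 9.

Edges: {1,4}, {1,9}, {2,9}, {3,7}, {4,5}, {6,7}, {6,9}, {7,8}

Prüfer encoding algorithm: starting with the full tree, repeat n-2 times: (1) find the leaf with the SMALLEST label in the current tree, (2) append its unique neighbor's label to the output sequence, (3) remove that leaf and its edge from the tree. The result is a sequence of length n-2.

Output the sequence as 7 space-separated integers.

Step 1: leaves = {2,3,5,8}. Remove smallest leaf 2, emit neighbor 9.
Step 2: leaves = {3,5,8}. Remove smallest leaf 3, emit neighbor 7.
Step 3: leaves = {5,8}. Remove smallest leaf 5, emit neighbor 4.
Step 4: leaves = {4,8}. Remove smallest leaf 4, emit neighbor 1.
Step 5: leaves = {1,8}. Remove smallest leaf 1, emit neighbor 9.
Step 6: leaves = {8,9}. Remove smallest leaf 8, emit neighbor 7.
Step 7: leaves = {7,9}. Remove smallest leaf 7, emit neighbor 6.
Done: 2 vertices remain (6, 9). Sequence = [9 7 4 1 9 7 6]

Answer: 9 7 4 1 9 7 6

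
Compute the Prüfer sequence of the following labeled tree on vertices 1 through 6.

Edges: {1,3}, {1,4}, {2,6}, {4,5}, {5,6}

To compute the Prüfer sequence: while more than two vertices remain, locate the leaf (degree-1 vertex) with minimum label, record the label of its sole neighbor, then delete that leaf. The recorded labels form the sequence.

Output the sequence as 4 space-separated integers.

Step 1: leaves = {2,3}. Remove smallest leaf 2, emit neighbor 6.
Step 2: leaves = {3,6}. Remove smallest leaf 3, emit neighbor 1.
Step 3: leaves = {1,6}. Remove smallest leaf 1, emit neighbor 4.
Step 4: leaves = {4,6}. Remove smallest leaf 4, emit neighbor 5.
Done: 2 vertices remain (5, 6). Sequence = [6 1 4 5]

Answer: 6 1 4 5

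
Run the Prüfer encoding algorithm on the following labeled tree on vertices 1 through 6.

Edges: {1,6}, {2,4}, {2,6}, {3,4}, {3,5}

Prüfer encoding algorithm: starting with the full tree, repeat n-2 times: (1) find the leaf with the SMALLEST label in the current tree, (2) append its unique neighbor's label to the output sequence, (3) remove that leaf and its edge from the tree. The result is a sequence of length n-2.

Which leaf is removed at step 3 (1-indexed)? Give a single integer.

Step 1: current leaves = {1,5}. Remove leaf 1 (neighbor: 6).
Step 2: current leaves = {5,6}. Remove leaf 5 (neighbor: 3).
Step 3: current leaves = {3,6}. Remove leaf 3 (neighbor: 4).

Answer: 3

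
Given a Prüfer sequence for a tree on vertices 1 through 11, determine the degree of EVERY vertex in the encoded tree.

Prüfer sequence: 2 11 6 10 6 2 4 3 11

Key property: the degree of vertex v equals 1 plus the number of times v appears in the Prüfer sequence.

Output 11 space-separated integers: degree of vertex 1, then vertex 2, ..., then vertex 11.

Answer: 1 3 2 2 1 3 1 1 1 2 3

Derivation:
p_1 = 2: count[2] becomes 1
p_2 = 11: count[11] becomes 1
p_3 = 6: count[6] becomes 1
p_4 = 10: count[10] becomes 1
p_5 = 6: count[6] becomes 2
p_6 = 2: count[2] becomes 2
p_7 = 4: count[4] becomes 1
p_8 = 3: count[3] becomes 1
p_9 = 11: count[11] becomes 2
Degrees (1 + count): deg[1]=1+0=1, deg[2]=1+2=3, deg[3]=1+1=2, deg[4]=1+1=2, deg[5]=1+0=1, deg[6]=1+2=3, deg[7]=1+0=1, deg[8]=1+0=1, deg[9]=1+0=1, deg[10]=1+1=2, deg[11]=1+2=3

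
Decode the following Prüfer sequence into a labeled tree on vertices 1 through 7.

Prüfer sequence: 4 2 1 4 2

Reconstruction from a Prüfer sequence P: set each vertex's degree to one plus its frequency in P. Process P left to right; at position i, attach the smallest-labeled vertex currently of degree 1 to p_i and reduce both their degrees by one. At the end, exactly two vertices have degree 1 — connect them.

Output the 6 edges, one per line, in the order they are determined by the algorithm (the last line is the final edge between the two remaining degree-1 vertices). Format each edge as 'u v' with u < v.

Answer: 3 4
2 5
1 6
1 4
2 4
2 7

Derivation:
Initial degrees: {1:2, 2:3, 3:1, 4:3, 5:1, 6:1, 7:1}
Step 1: smallest deg-1 vertex = 3, p_1 = 4. Add edge {3,4}. Now deg[3]=0, deg[4]=2.
Step 2: smallest deg-1 vertex = 5, p_2 = 2. Add edge {2,5}. Now deg[5]=0, deg[2]=2.
Step 3: smallest deg-1 vertex = 6, p_3 = 1. Add edge {1,6}. Now deg[6]=0, deg[1]=1.
Step 4: smallest deg-1 vertex = 1, p_4 = 4. Add edge {1,4}. Now deg[1]=0, deg[4]=1.
Step 5: smallest deg-1 vertex = 4, p_5 = 2. Add edge {2,4}. Now deg[4]=0, deg[2]=1.
Final: two remaining deg-1 vertices are 2, 7. Add edge {2,7}.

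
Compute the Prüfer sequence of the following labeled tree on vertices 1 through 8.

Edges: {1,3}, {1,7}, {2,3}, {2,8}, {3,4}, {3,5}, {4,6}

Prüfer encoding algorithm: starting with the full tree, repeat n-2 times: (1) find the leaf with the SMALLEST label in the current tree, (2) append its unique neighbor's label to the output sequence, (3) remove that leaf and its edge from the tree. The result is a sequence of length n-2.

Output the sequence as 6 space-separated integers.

Answer: 3 4 3 1 3 2

Derivation:
Step 1: leaves = {5,6,7,8}. Remove smallest leaf 5, emit neighbor 3.
Step 2: leaves = {6,7,8}. Remove smallest leaf 6, emit neighbor 4.
Step 3: leaves = {4,7,8}. Remove smallest leaf 4, emit neighbor 3.
Step 4: leaves = {7,8}. Remove smallest leaf 7, emit neighbor 1.
Step 5: leaves = {1,8}. Remove smallest leaf 1, emit neighbor 3.
Step 6: leaves = {3,8}. Remove smallest leaf 3, emit neighbor 2.
Done: 2 vertices remain (2, 8). Sequence = [3 4 3 1 3 2]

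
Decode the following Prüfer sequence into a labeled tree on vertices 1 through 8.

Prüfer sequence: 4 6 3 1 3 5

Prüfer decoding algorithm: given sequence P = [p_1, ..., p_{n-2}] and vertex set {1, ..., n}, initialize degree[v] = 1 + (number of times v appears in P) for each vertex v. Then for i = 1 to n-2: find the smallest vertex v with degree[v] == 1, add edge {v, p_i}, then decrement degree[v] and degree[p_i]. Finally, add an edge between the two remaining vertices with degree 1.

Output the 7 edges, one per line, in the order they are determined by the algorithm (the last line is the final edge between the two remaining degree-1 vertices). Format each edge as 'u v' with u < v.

Answer: 2 4
4 6
3 6
1 7
1 3
3 5
5 8

Derivation:
Initial degrees: {1:2, 2:1, 3:3, 4:2, 5:2, 6:2, 7:1, 8:1}
Step 1: smallest deg-1 vertex = 2, p_1 = 4. Add edge {2,4}. Now deg[2]=0, deg[4]=1.
Step 2: smallest deg-1 vertex = 4, p_2 = 6. Add edge {4,6}. Now deg[4]=0, deg[6]=1.
Step 3: smallest deg-1 vertex = 6, p_3 = 3. Add edge {3,6}. Now deg[6]=0, deg[3]=2.
Step 4: smallest deg-1 vertex = 7, p_4 = 1. Add edge {1,7}. Now deg[7]=0, deg[1]=1.
Step 5: smallest deg-1 vertex = 1, p_5 = 3. Add edge {1,3}. Now deg[1]=0, deg[3]=1.
Step 6: smallest deg-1 vertex = 3, p_6 = 5. Add edge {3,5}. Now deg[3]=0, deg[5]=1.
Final: two remaining deg-1 vertices are 5, 8. Add edge {5,8}.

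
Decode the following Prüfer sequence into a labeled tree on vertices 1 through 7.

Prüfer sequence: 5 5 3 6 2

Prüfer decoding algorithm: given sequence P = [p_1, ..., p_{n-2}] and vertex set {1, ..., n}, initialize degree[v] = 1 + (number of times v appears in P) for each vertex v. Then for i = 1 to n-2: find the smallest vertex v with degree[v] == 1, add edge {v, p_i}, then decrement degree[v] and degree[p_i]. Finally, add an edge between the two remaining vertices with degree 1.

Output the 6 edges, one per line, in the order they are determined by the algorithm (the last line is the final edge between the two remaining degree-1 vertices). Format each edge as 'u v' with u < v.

Initial degrees: {1:1, 2:2, 3:2, 4:1, 5:3, 6:2, 7:1}
Step 1: smallest deg-1 vertex = 1, p_1 = 5. Add edge {1,5}. Now deg[1]=0, deg[5]=2.
Step 2: smallest deg-1 vertex = 4, p_2 = 5. Add edge {4,5}. Now deg[4]=0, deg[5]=1.
Step 3: smallest deg-1 vertex = 5, p_3 = 3. Add edge {3,5}. Now deg[5]=0, deg[3]=1.
Step 4: smallest deg-1 vertex = 3, p_4 = 6. Add edge {3,6}. Now deg[3]=0, deg[6]=1.
Step 5: smallest deg-1 vertex = 6, p_5 = 2. Add edge {2,6}. Now deg[6]=0, deg[2]=1.
Final: two remaining deg-1 vertices are 2, 7. Add edge {2,7}.

Answer: 1 5
4 5
3 5
3 6
2 6
2 7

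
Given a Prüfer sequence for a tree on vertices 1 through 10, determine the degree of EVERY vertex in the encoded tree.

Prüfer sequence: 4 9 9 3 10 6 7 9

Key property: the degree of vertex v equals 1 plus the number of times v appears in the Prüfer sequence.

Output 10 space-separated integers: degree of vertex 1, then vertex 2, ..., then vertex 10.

Answer: 1 1 2 2 1 2 2 1 4 2

Derivation:
p_1 = 4: count[4] becomes 1
p_2 = 9: count[9] becomes 1
p_3 = 9: count[9] becomes 2
p_4 = 3: count[3] becomes 1
p_5 = 10: count[10] becomes 1
p_6 = 6: count[6] becomes 1
p_7 = 7: count[7] becomes 1
p_8 = 9: count[9] becomes 3
Degrees (1 + count): deg[1]=1+0=1, deg[2]=1+0=1, deg[3]=1+1=2, deg[4]=1+1=2, deg[5]=1+0=1, deg[6]=1+1=2, deg[7]=1+1=2, deg[8]=1+0=1, deg[9]=1+3=4, deg[10]=1+1=2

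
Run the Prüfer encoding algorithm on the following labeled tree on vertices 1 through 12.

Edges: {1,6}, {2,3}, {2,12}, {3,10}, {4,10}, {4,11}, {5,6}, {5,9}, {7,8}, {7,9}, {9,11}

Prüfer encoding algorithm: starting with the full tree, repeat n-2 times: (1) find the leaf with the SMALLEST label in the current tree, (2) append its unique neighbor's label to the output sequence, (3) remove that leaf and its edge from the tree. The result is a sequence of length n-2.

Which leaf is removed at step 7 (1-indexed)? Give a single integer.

Step 1: current leaves = {1,8,12}. Remove leaf 1 (neighbor: 6).
Step 2: current leaves = {6,8,12}. Remove leaf 6 (neighbor: 5).
Step 3: current leaves = {5,8,12}. Remove leaf 5 (neighbor: 9).
Step 4: current leaves = {8,12}. Remove leaf 8 (neighbor: 7).
Step 5: current leaves = {7,12}. Remove leaf 7 (neighbor: 9).
Step 6: current leaves = {9,12}. Remove leaf 9 (neighbor: 11).
Step 7: current leaves = {11,12}. Remove leaf 11 (neighbor: 4).

Answer: 11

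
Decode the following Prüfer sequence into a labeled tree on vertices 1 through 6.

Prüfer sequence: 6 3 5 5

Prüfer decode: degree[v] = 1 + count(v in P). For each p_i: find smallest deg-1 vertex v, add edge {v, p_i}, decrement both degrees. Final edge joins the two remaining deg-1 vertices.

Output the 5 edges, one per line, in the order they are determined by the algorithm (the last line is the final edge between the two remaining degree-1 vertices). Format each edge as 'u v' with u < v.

Answer: 1 6
2 3
3 5
4 5
5 6

Derivation:
Initial degrees: {1:1, 2:1, 3:2, 4:1, 5:3, 6:2}
Step 1: smallest deg-1 vertex = 1, p_1 = 6. Add edge {1,6}. Now deg[1]=0, deg[6]=1.
Step 2: smallest deg-1 vertex = 2, p_2 = 3. Add edge {2,3}. Now deg[2]=0, deg[3]=1.
Step 3: smallest deg-1 vertex = 3, p_3 = 5. Add edge {3,5}. Now deg[3]=0, deg[5]=2.
Step 4: smallest deg-1 vertex = 4, p_4 = 5. Add edge {4,5}. Now deg[4]=0, deg[5]=1.
Final: two remaining deg-1 vertices are 5, 6. Add edge {5,6}.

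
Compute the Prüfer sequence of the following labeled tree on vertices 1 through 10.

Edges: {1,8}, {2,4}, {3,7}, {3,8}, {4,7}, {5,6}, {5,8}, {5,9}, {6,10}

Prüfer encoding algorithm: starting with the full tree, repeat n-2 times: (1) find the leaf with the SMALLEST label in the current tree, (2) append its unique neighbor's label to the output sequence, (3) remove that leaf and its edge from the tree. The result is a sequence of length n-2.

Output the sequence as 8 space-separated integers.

Step 1: leaves = {1,2,9,10}. Remove smallest leaf 1, emit neighbor 8.
Step 2: leaves = {2,9,10}. Remove smallest leaf 2, emit neighbor 4.
Step 3: leaves = {4,9,10}. Remove smallest leaf 4, emit neighbor 7.
Step 4: leaves = {7,9,10}. Remove smallest leaf 7, emit neighbor 3.
Step 5: leaves = {3,9,10}. Remove smallest leaf 3, emit neighbor 8.
Step 6: leaves = {8,9,10}. Remove smallest leaf 8, emit neighbor 5.
Step 7: leaves = {9,10}. Remove smallest leaf 9, emit neighbor 5.
Step 8: leaves = {5,10}. Remove smallest leaf 5, emit neighbor 6.
Done: 2 vertices remain (6, 10). Sequence = [8 4 7 3 8 5 5 6]

Answer: 8 4 7 3 8 5 5 6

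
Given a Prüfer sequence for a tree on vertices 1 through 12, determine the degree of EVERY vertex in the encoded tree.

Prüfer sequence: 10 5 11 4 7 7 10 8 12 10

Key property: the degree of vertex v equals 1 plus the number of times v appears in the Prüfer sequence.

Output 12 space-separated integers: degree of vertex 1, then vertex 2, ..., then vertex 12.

Answer: 1 1 1 2 2 1 3 2 1 4 2 2

Derivation:
p_1 = 10: count[10] becomes 1
p_2 = 5: count[5] becomes 1
p_3 = 11: count[11] becomes 1
p_4 = 4: count[4] becomes 1
p_5 = 7: count[7] becomes 1
p_6 = 7: count[7] becomes 2
p_7 = 10: count[10] becomes 2
p_8 = 8: count[8] becomes 1
p_9 = 12: count[12] becomes 1
p_10 = 10: count[10] becomes 3
Degrees (1 + count): deg[1]=1+0=1, deg[2]=1+0=1, deg[3]=1+0=1, deg[4]=1+1=2, deg[5]=1+1=2, deg[6]=1+0=1, deg[7]=1+2=3, deg[8]=1+1=2, deg[9]=1+0=1, deg[10]=1+3=4, deg[11]=1+1=2, deg[12]=1+1=2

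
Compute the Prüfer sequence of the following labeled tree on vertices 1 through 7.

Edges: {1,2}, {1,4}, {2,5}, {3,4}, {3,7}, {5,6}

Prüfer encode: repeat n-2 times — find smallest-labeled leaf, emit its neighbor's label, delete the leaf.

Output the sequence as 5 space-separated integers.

Step 1: leaves = {6,7}. Remove smallest leaf 6, emit neighbor 5.
Step 2: leaves = {5,7}. Remove smallest leaf 5, emit neighbor 2.
Step 3: leaves = {2,7}. Remove smallest leaf 2, emit neighbor 1.
Step 4: leaves = {1,7}. Remove smallest leaf 1, emit neighbor 4.
Step 5: leaves = {4,7}. Remove smallest leaf 4, emit neighbor 3.
Done: 2 vertices remain (3, 7). Sequence = [5 2 1 4 3]

Answer: 5 2 1 4 3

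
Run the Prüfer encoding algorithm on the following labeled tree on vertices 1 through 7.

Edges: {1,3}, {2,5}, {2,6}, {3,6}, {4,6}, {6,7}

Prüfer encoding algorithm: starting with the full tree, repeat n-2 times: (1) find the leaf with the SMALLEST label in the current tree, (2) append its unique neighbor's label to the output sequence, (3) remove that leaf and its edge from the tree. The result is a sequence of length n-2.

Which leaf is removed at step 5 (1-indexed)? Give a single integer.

Answer: 2

Derivation:
Step 1: current leaves = {1,4,5,7}. Remove leaf 1 (neighbor: 3).
Step 2: current leaves = {3,4,5,7}. Remove leaf 3 (neighbor: 6).
Step 3: current leaves = {4,5,7}. Remove leaf 4 (neighbor: 6).
Step 4: current leaves = {5,7}. Remove leaf 5 (neighbor: 2).
Step 5: current leaves = {2,7}. Remove leaf 2 (neighbor: 6).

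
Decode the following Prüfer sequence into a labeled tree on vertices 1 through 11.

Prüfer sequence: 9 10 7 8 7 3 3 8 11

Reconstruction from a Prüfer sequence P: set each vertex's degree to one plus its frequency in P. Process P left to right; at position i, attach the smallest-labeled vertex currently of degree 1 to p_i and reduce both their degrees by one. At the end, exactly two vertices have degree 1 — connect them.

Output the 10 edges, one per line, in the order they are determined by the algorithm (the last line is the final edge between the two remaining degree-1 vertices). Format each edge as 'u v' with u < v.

Answer: 1 9
2 10
4 7
5 8
6 7
3 7
3 9
3 8
8 11
10 11

Derivation:
Initial degrees: {1:1, 2:1, 3:3, 4:1, 5:1, 6:1, 7:3, 8:3, 9:2, 10:2, 11:2}
Step 1: smallest deg-1 vertex = 1, p_1 = 9. Add edge {1,9}. Now deg[1]=0, deg[9]=1.
Step 2: smallest deg-1 vertex = 2, p_2 = 10. Add edge {2,10}. Now deg[2]=0, deg[10]=1.
Step 3: smallest deg-1 vertex = 4, p_3 = 7. Add edge {4,7}. Now deg[4]=0, deg[7]=2.
Step 4: smallest deg-1 vertex = 5, p_4 = 8. Add edge {5,8}. Now deg[5]=0, deg[8]=2.
Step 5: smallest deg-1 vertex = 6, p_5 = 7. Add edge {6,7}. Now deg[6]=0, deg[7]=1.
Step 6: smallest deg-1 vertex = 7, p_6 = 3. Add edge {3,7}. Now deg[7]=0, deg[3]=2.
Step 7: smallest deg-1 vertex = 9, p_7 = 3. Add edge {3,9}. Now deg[9]=0, deg[3]=1.
Step 8: smallest deg-1 vertex = 3, p_8 = 8. Add edge {3,8}. Now deg[3]=0, deg[8]=1.
Step 9: smallest deg-1 vertex = 8, p_9 = 11. Add edge {8,11}. Now deg[8]=0, deg[11]=1.
Final: two remaining deg-1 vertices are 10, 11. Add edge {10,11}.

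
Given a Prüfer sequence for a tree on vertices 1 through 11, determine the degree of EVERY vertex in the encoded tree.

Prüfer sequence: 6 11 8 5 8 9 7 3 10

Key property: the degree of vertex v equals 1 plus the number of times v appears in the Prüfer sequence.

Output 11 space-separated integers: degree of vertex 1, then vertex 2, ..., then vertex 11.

p_1 = 6: count[6] becomes 1
p_2 = 11: count[11] becomes 1
p_3 = 8: count[8] becomes 1
p_4 = 5: count[5] becomes 1
p_5 = 8: count[8] becomes 2
p_6 = 9: count[9] becomes 1
p_7 = 7: count[7] becomes 1
p_8 = 3: count[3] becomes 1
p_9 = 10: count[10] becomes 1
Degrees (1 + count): deg[1]=1+0=1, deg[2]=1+0=1, deg[3]=1+1=2, deg[4]=1+0=1, deg[5]=1+1=2, deg[6]=1+1=2, deg[7]=1+1=2, deg[8]=1+2=3, deg[9]=1+1=2, deg[10]=1+1=2, deg[11]=1+1=2

Answer: 1 1 2 1 2 2 2 3 2 2 2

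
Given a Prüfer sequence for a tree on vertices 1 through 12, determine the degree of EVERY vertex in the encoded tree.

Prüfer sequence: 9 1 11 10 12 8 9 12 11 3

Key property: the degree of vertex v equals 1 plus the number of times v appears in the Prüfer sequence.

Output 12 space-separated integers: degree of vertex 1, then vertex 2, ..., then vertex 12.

p_1 = 9: count[9] becomes 1
p_2 = 1: count[1] becomes 1
p_3 = 11: count[11] becomes 1
p_4 = 10: count[10] becomes 1
p_5 = 12: count[12] becomes 1
p_6 = 8: count[8] becomes 1
p_7 = 9: count[9] becomes 2
p_8 = 12: count[12] becomes 2
p_9 = 11: count[11] becomes 2
p_10 = 3: count[3] becomes 1
Degrees (1 + count): deg[1]=1+1=2, deg[2]=1+0=1, deg[3]=1+1=2, deg[4]=1+0=1, deg[5]=1+0=1, deg[6]=1+0=1, deg[7]=1+0=1, deg[8]=1+1=2, deg[9]=1+2=3, deg[10]=1+1=2, deg[11]=1+2=3, deg[12]=1+2=3

Answer: 2 1 2 1 1 1 1 2 3 2 3 3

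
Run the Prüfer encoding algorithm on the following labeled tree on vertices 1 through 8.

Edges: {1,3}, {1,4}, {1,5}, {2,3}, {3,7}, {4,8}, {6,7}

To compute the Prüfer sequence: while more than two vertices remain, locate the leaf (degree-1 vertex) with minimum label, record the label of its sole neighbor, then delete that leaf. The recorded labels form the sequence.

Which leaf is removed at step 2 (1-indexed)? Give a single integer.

Answer: 5

Derivation:
Step 1: current leaves = {2,5,6,8}. Remove leaf 2 (neighbor: 3).
Step 2: current leaves = {5,6,8}. Remove leaf 5 (neighbor: 1).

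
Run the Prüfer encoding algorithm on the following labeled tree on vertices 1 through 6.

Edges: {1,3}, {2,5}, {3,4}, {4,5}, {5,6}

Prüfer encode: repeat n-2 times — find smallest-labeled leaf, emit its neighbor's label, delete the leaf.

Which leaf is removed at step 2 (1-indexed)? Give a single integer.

Answer: 2

Derivation:
Step 1: current leaves = {1,2,6}. Remove leaf 1 (neighbor: 3).
Step 2: current leaves = {2,3,6}. Remove leaf 2 (neighbor: 5).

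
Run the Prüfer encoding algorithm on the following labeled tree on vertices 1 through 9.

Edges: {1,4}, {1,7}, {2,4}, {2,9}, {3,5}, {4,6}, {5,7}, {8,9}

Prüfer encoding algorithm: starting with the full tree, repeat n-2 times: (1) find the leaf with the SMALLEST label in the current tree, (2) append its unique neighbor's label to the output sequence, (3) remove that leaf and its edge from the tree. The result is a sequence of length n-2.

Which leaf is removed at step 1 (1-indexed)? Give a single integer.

Answer: 3

Derivation:
Step 1: current leaves = {3,6,8}. Remove leaf 3 (neighbor: 5).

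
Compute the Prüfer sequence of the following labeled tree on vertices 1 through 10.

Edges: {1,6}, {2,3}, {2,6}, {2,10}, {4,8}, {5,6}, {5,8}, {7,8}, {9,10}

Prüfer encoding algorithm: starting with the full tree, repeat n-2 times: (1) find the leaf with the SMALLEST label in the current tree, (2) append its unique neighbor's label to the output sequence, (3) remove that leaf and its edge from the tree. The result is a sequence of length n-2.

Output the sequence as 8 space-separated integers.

Step 1: leaves = {1,3,4,7,9}. Remove smallest leaf 1, emit neighbor 6.
Step 2: leaves = {3,4,7,9}. Remove smallest leaf 3, emit neighbor 2.
Step 3: leaves = {4,7,9}. Remove smallest leaf 4, emit neighbor 8.
Step 4: leaves = {7,9}. Remove smallest leaf 7, emit neighbor 8.
Step 5: leaves = {8,9}. Remove smallest leaf 8, emit neighbor 5.
Step 6: leaves = {5,9}. Remove smallest leaf 5, emit neighbor 6.
Step 7: leaves = {6,9}. Remove smallest leaf 6, emit neighbor 2.
Step 8: leaves = {2,9}. Remove smallest leaf 2, emit neighbor 10.
Done: 2 vertices remain (9, 10). Sequence = [6 2 8 8 5 6 2 10]

Answer: 6 2 8 8 5 6 2 10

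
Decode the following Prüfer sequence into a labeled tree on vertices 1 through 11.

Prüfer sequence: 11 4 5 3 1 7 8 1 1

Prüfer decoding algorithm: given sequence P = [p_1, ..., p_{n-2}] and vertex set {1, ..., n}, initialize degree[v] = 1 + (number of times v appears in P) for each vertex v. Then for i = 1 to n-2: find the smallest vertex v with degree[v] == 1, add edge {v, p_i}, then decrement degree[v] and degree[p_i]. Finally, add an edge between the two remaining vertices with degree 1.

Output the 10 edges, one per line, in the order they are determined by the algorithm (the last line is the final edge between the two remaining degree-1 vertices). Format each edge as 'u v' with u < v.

Answer: 2 11
4 6
4 5
3 5
1 3
7 9
7 8
1 8
1 10
1 11

Derivation:
Initial degrees: {1:4, 2:1, 3:2, 4:2, 5:2, 6:1, 7:2, 8:2, 9:1, 10:1, 11:2}
Step 1: smallest deg-1 vertex = 2, p_1 = 11. Add edge {2,11}. Now deg[2]=0, deg[11]=1.
Step 2: smallest deg-1 vertex = 6, p_2 = 4. Add edge {4,6}. Now deg[6]=0, deg[4]=1.
Step 3: smallest deg-1 vertex = 4, p_3 = 5. Add edge {4,5}. Now deg[4]=0, deg[5]=1.
Step 4: smallest deg-1 vertex = 5, p_4 = 3. Add edge {3,5}. Now deg[5]=0, deg[3]=1.
Step 5: smallest deg-1 vertex = 3, p_5 = 1. Add edge {1,3}. Now deg[3]=0, deg[1]=3.
Step 6: smallest deg-1 vertex = 9, p_6 = 7. Add edge {7,9}. Now deg[9]=0, deg[7]=1.
Step 7: smallest deg-1 vertex = 7, p_7 = 8. Add edge {7,8}. Now deg[7]=0, deg[8]=1.
Step 8: smallest deg-1 vertex = 8, p_8 = 1. Add edge {1,8}. Now deg[8]=0, deg[1]=2.
Step 9: smallest deg-1 vertex = 10, p_9 = 1. Add edge {1,10}. Now deg[10]=0, deg[1]=1.
Final: two remaining deg-1 vertices are 1, 11. Add edge {1,11}.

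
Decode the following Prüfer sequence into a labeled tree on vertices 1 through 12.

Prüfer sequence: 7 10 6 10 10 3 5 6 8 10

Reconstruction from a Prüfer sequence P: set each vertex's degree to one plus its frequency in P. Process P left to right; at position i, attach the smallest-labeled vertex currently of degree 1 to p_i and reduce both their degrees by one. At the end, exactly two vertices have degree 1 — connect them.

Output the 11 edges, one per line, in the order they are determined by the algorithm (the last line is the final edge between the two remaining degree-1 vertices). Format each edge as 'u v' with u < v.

Answer: 1 7
2 10
4 6
7 10
9 10
3 11
3 5
5 6
6 8
8 10
10 12

Derivation:
Initial degrees: {1:1, 2:1, 3:2, 4:1, 5:2, 6:3, 7:2, 8:2, 9:1, 10:5, 11:1, 12:1}
Step 1: smallest deg-1 vertex = 1, p_1 = 7. Add edge {1,7}. Now deg[1]=0, deg[7]=1.
Step 2: smallest deg-1 vertex = 2, p_2 = 10. Add edge {2,10}. Now deg[2]=0, deg[10]=4.
Step 3: smallest deg-1 vertex = 4, p_3 = 6. Add edge {4,6}. Now deg[4]=0, deg[6]=2.
Step 4: smallest deg-1 vertex = 7, p_4 = 10. Add edge {7,10}. Now deg[7]=0, deg[10]=3.
Step 5: smallest deg-1 vertex = 9, p_5 = 10. Add edge {9,10}. Now deg[9]=0, deg[10]=2.
Step 6: smallest deg-1 vertex = 11, p_6 = 3. Add edge {3,11}. Now deg[11]=0, deg[3]=1.
Step 7: smallest deg-1 vertex = 3, p_7 = 5. Add edge {3,5}. Now deg[3]=0, deg[5]=1.
Step 8: smallest deg-1 vertex = 5, p_8 = 6. Add edge {5,6}. Now deg[5]=0, deg[6]=1.
Step 9: smallest deg-1 vertex = 6, p_9 = 8. Add edge {6,8}. Now deg[6]=0, deg[8]=1.
Step 10: smallest deg-1 vertex = 8, p_10 = 10. Add edge {8,10}. Now deg[8]=0, deg[10]=1.
Final: two remaining deg-1 vertices are 10, 12. Add edge {10,12}.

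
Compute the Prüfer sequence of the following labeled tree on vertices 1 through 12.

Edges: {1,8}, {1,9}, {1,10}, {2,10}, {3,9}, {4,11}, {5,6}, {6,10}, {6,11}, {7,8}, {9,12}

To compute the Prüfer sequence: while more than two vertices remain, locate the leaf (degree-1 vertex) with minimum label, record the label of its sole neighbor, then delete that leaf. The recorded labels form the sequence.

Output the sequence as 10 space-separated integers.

Step 1: leaves = {2,3,4,5,7,12}. Remove smallest leaf 2, emit neighbor 10.
Step 2: leaves = {3,4,5,7,12}. Remove smallest leaf 3, emit neighbor 9.
Step 3: leaves = {4,5,7,12}. Remove smallest leaf 4, emit neighbor 11.
Step 4: leaves = {5,7,11,12}. Remove smallest leaf 5, emit neighbor 6.
Step 5: leaves = {7,11,12}. Remove smallest leaf 7, emit neighbor 8.
Step 6: leaves = {8,11,12}. Remove smallest leaf 8, emit neighbor 1.
Step 7: leaves = {11,12}. Remove smallest leaf 11, emit neighbor 6.
Step 8: leaves = {6,12}. Remove smallest leaf 6, emit neighbor 10.
Step 9: leaves = {10,12}. Remove smallest leaf 10, emit neighbor 1.
Step 10: leaves = {1,12}. Remove smallest leaf 1, emit neighbor 9.
Done: 2 vertices remain (9, 12). Sequence = [10 9 11 6 8 1 6 10 1 9]

Answer: 10 9 11 6 8 1 6 10 1 9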